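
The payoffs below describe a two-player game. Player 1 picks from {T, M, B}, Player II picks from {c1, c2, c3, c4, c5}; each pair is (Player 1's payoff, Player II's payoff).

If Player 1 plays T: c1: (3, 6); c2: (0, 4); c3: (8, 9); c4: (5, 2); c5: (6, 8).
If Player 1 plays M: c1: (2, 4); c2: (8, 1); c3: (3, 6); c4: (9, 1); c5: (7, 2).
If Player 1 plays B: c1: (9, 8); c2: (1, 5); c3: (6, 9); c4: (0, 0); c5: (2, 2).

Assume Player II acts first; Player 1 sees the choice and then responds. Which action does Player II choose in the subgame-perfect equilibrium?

c3

Solve by backward induction (Player II leads).
- c1: Player 1 compares 3, 2, 9 and picks B; Player II would get 8.
- c2: Player 1 compares 0, 8, 1 and picks M; Player II would get 1.
- c3: Player 1 compares 8, 3, 6 and picks T; Player II would get 9.
- c4: Player 1 compares 5, 9, 0 and picks M; Player II would get 1.
- c5: Player 1 compares 6, 7, 2 and picks M; Player II would get 2.
Among 8, 1, 9, 1, 2, the best is 9 at c3. Subgame-perfect outcome: (T, c3) with payoffs (8, 9).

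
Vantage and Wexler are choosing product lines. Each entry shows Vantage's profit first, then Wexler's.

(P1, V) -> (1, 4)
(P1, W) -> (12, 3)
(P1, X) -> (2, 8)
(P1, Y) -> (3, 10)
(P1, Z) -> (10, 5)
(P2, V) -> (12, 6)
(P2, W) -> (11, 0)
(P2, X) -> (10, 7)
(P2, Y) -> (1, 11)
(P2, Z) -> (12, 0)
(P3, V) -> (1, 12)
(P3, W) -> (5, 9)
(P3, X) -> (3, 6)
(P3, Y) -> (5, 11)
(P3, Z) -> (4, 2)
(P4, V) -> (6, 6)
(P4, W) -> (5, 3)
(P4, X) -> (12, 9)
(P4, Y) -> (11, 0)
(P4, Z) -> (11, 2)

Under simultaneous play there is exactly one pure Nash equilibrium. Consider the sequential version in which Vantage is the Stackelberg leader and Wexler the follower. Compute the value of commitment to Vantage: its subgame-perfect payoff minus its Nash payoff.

Backward induction with Vantage moving first.
- P1: BR = Y, leader payoff 3.
- P2: BR = Y, leader payoff 1.
- P3: BR = V, leader payoff 1.
- P4: BR = X, leader payoff 12.
Among 3, 1, 1, 12, the best is 12 at P4. Subgame-perfect outcome: (P4, X) with payoffs (12, 9).
For the simultaneous game, intersect best replies.
Vantage's best replies: V→P2; W→P1; X→P4; Y→P4; Z→P2.
Wexler's best replies: P1→Y; P2→Y; P3→V; P4→X.
Only (P4, X) has each player best-responding; Nash payoffs (12, 9).
Vantage's commitment gain: 12 − 12 = 0.

0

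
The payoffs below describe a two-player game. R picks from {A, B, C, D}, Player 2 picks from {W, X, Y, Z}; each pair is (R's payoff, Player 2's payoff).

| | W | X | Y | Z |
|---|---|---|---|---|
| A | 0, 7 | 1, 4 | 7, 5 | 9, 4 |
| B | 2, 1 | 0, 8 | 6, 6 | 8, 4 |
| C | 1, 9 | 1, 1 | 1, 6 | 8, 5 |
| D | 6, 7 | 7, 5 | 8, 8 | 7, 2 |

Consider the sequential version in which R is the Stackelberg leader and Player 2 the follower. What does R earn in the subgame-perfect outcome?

8

Work backward from Player 2's decision.
- A: BR = W, leader payoff 0.
- B: BR = X, leader payoff 0.
- C: BR = W, leader payoff 1.
- D: BR = Y, leader payoff 8.
R's induced payoffs are 0, 0, 1, 8, so R commits to D. Subgame-perfect outcome: (D, Y) with payoffs (8, 8).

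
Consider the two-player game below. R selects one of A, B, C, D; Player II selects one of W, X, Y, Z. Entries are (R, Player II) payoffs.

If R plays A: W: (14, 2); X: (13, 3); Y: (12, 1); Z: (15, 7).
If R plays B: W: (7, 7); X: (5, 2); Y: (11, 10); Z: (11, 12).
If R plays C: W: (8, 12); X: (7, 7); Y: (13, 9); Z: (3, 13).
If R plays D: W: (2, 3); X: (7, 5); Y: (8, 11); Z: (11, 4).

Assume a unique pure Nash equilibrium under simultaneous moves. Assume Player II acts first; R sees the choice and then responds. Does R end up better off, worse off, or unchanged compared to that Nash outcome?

Backward induction with Player II moving first.
- W: R compares 14, 7, 8, 2 and picks A; Player II would get 2.
- X: R compares 13, 5, 7, 7 and picks A; Player II would get 3.
- Y: R compares 12, 11, 13, 8 and picks C; Player II would get 9.
- Z: R compares 15, 11, 3, 11 and picks A; Player II would get 7.
Maximizing over 2, 3, 9, 7, Player II chooses Y. Subgame-perfect outcome: (C, Y) with payoffs (13, 9).
Under simultaneous play:
R's best replies: W→A; X→A; Y→C; Z→A.
Player II's best replies: A→Z; B→Z; C→Z; D→Y.
Only (A, Z) has each player best-responding; Nash payoffs (15, 7).
R earns 13 sequentially versus 15 at the Nash outcome: worse off.

worse off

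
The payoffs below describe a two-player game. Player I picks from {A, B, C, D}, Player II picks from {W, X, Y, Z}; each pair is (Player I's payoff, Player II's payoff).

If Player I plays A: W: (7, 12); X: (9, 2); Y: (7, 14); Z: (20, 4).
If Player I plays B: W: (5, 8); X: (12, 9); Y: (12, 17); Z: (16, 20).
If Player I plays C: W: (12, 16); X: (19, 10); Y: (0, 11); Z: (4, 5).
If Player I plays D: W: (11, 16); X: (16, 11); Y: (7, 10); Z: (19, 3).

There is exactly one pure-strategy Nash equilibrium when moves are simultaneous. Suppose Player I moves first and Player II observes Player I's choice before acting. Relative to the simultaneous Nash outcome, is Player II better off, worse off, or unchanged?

better off

Work backward from Player II's decision.
- A: BR = Y, leader payoff 7.
- B: BR = Z, leader payoff 16.
- C: BR = W, leader payoff 12.
- D: BR = W, leader payoff 11.
Among 7, 16, 12, 11, the best is 16 at B. Subgame-perfect outcome: (B, Z) with payoffs (16, 20).
For the simultaneous game, intersect best replies.
Player I's best replies: W→C; X→C; Y→B; Z→A.
Player II's best replies: A→Y; B→Z; C→W; D→W.
Only (C, W) has each player best-responding; Nash payoffs (12, 16).
Player II earns 20 sequentially versus 16 at the Nash outcome: better off.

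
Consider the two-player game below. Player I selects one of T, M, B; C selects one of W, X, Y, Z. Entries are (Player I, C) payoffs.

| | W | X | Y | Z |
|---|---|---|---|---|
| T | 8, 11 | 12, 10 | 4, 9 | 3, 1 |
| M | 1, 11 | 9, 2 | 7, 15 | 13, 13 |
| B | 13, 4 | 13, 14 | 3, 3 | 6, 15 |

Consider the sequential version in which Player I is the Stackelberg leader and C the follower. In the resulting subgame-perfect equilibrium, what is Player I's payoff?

8

Solve by backward induction (Player I leads).
- T: BR = W, leader payoff 8.
- M: BR = Y, leader payoff 7.
- B: BR = Z, leader payoff 6.
Player I's induced payoffs are 8, 7, 6, so Player I commits to T. Subgame-perfect outcome: (T, W) with payoffs (8, 11).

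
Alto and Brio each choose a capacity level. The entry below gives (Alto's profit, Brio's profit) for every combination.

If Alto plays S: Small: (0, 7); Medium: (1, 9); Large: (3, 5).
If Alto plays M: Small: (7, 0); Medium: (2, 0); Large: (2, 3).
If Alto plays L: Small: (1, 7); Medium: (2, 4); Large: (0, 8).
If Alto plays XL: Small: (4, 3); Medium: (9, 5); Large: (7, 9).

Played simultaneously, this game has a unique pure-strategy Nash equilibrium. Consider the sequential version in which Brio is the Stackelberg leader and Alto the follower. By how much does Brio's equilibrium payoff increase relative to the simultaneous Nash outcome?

Work backward from Alto's decision.
- Small: BR = M, leader payoff 0.
- Medium: BR = XL, leader payoff 5.
- Large: BR = XL, leader payoff 9.
Maximizing over 0, 5, 9, Brio chooses Large. Subgame-perfect outcome: (XL, Large) with payoffs (7, 9).
Under simultaneous play:
Alto's best replies: Small→M; Medium→XL; Large→XL.
Brio's best replies: S→Medium; M→Large; L→Large; XL→Large.
Only (XL, Large) has each player best-responding; Nash payoffs (7, 9).
Brio's commitment gain: 9 − 9 = 0.

0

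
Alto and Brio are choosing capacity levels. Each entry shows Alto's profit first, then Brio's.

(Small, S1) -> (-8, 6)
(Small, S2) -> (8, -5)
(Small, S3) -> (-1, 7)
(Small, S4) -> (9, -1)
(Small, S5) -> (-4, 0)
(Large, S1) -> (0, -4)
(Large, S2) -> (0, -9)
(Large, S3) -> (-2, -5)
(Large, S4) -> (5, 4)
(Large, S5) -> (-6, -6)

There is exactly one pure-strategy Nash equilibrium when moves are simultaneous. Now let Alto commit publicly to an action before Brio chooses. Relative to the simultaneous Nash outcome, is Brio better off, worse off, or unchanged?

worse off

Backward induction with Alto moving first.
- Small → Brio plays S3 (best of 6, -5, 7, -1, 0); Alto gets -1.
- Large → Brio plays S4 (best of -4, -9, -5, 4, -6); Alto gets 5.
Maximizing over -1, 5, Alto chooses Large. Subgame-perfect outcome: (Large, S4) with payoffs (5, 4).
For the simultaneous game, intersect best replies.
Alto's best replies: S1→Large; S2→Small; S3→Small; S4→Small; S5→Small.
Brio's best replies: Small→S3; Large→S4.
Only (Small, S3) has each player best-responding; Nash payoffs (-1, 7).
Brio earns 4 sequentially versus 7 at the Nash outcome: worse off.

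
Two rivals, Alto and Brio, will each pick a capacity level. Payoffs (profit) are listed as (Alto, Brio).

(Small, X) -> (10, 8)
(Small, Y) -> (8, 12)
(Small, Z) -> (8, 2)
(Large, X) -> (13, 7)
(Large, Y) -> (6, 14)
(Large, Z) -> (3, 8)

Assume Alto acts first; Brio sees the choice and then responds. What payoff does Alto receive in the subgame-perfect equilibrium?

Brio best-responds to each possible Alto move:
- Small → Brio plays Y (best of 8, 12, 2); Alto gets 8.
- Large → Brio plays Y (best of 7, 14, 8); Alto gets 6.
Maximizing over 8, 6, Alto chooses Small. Subgame-perfect outcome: (Small, Y) with payoffs (8, 12).

8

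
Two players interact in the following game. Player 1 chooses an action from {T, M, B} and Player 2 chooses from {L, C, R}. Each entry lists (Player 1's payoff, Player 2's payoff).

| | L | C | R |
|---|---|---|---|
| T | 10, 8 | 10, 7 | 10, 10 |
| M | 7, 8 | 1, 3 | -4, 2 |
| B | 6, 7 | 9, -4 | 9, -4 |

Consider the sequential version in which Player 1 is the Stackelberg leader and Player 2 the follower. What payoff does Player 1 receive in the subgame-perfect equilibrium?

10

Work backward from Player 2's decision.
- T: BR = R, leader payoff 10.
- M: BR = L, leader payoff 7.
- B: BR = L, leader payoff 6.
Maximizing over 10, 7, 6, Player 1 chooses T. Subgame-perfect outcome: (T, R) with payoffs (10, 10).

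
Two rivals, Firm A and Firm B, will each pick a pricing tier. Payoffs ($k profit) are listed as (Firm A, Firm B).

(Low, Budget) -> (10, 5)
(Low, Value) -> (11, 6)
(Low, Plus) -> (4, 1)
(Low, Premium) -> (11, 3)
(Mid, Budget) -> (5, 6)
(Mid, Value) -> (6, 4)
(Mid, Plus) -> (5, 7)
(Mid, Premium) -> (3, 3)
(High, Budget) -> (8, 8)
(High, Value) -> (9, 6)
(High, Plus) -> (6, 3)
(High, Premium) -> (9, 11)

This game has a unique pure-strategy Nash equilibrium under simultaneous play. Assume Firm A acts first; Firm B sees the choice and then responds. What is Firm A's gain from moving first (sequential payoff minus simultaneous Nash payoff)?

Solve by backward induction (Firm A leads).
- Low: BR = Value, leader payoff 11.
- Mid: BR = Plus, leader payoff 5.
- High: BR = Premium, leader payoff 9.
Maximizing over 11, 5, 9, Firm A chooses Low. Subgame-perfect outcome: (Low, Value) with payoffs (11, 6).
For the simultaneous game, intersect best replies.
Firm A's best replies: Budget→Low; Value→Low; Plus→High; Premium→Low.
Firm B's best replies: Low→Value; Mid→Plus; High→Premium.
The unique mutual best reply is (Low, Value), giving (11, 6).
Firm A's commitment gain: 11 − 11 = 0.

0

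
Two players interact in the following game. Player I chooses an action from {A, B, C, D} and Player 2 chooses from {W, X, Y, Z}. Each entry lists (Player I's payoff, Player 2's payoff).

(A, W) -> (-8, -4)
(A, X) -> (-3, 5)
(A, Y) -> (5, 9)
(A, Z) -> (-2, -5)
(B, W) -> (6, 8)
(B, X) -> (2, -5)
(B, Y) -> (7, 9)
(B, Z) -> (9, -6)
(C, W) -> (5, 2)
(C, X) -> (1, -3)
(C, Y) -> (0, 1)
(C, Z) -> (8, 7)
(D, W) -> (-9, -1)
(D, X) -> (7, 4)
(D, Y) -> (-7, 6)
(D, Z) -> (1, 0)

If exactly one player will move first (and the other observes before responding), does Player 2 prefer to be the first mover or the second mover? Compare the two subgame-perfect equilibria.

first

If Player I leads: Player 2's best replies are A→Y, B→Y, C→Z, D→Y; Player I's induced payoffs 5, 7, 8, -7; outcome (C, Z), payoffs (8, 7).
If Player 2 leads: Player I's best replies are W→B, X→D, Y→B, Z→B; Player 2's induced payoffs 8, 4, 9, -6; outcome (B, Y), payoffs (7, 9).
Player 2 gets 9 moving first and 7 moving second, so Player 2 prefers to move first.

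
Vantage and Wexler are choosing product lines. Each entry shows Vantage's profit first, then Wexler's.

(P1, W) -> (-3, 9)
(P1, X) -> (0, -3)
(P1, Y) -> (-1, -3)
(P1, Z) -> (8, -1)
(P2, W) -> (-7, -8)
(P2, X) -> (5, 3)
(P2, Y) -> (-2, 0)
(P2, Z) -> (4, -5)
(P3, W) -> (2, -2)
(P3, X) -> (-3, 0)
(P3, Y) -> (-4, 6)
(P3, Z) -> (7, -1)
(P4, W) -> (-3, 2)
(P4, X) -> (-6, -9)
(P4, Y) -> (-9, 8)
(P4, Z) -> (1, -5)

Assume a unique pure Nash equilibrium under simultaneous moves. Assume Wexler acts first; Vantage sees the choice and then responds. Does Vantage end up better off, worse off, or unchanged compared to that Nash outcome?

unchanged

Vantage best-responds to each possible Wexler move:
- W: BR = P3, leader payoff -2.
- X: BR = P2, leader payoff 3.
- Y: BR = P1, leader payoff -3.
- Z: BR = P1, leader payoff -1.
Among -2, 3, -3, -1, the best is 3 at X. Subgame-perfect outcome: (P2, X) with payoffs (5, 3).
Now find the simultaneous Nash equilibrium.
Vantage's best replies: W→P3; X→P2; Y→P1; Z→P1.
Wexler's best replies: P1→W; P2→X; P3→Y; P4→Y.
Only (P2, X) has each player best-responding; Nash payoffs (5, 3).
Vantage earns 5 sequentially versus 5 at the Nash outcome: unchanged.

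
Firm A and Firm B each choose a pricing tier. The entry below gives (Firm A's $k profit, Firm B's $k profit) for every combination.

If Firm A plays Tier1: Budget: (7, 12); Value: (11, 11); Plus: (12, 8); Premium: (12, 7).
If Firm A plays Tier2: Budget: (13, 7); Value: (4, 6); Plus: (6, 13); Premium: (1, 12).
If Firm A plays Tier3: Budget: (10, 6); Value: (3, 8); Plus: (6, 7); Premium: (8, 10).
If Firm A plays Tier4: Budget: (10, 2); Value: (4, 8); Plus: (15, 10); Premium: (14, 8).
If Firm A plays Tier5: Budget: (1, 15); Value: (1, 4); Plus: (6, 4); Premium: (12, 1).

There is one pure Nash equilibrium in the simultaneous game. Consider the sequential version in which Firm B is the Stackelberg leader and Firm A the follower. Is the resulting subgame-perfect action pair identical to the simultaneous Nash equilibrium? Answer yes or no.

Backward induction with Firm B moving first.
- Budget → Firm A plays Tier2 (best of 7, 13, 10, 10, 1); Firm B gets 7.
- Value → Firm A plays Tier1 (best of 11, 4, 3, 4, 1); Firm B gets 11.
- Plus → Firm A plays Tier4 (best of 12, 6, 6, 15, 6); Firm B gets 10.
- Premium → Firm A plays Tier4 (best of 12, 1, 8, 14, 12); Firm B gets 8.
Maximizing over 7, 11, 10, 8, Firm B chooses Value. Subgame-perfect outcome: (Tier1, Value) with payoffs (11, 11).
Now find the simultaneous Nash equilibrium.
Firm A's best replies: Budget→Tier2; Value→Tier1; Plus→Tier4; Premium→Tier4.
Firm B's best replies: Tier1→Budget; Tier2→Plus; Tier3→Premium; Tier4→Plus; Tier5→Budget.
The unique mutual best reply is (Tier4, Plus), giving (15, 10).
Sequential outcome (Tier1, Value) differs from the Nash profile (Tier4, Plus).

no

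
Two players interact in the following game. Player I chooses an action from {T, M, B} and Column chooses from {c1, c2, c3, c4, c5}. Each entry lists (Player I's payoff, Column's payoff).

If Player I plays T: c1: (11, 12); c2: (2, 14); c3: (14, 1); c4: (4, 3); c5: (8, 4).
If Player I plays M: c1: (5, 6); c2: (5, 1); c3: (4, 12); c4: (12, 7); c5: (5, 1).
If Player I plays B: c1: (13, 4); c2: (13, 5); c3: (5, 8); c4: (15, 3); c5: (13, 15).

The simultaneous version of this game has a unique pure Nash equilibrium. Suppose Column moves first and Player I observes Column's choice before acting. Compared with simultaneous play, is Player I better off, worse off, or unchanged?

unchanged

Player I best-responds to each possible Column move:
- c1: Player I compares 11, 5, 13 and picks B; Column would get 4.
- c2: Player I compares 2, 5, 13 and picks B; Column would get 5.
- c3: Player I compares 14, 4, 5 and picks T; Column would get 1.
- c4: Player I compares 4, 12, 15 and picks B; Column would get 3.
- c5: Player I compares 8, 5, 13 and picks B; Column would get 15.
Among 4, 5, 1, 3, 15, the best is 15 at c5. Subgame-perfect outcome: (B, c5) with payoffs (13, 15).
For the simultaneous game, intersect best replies.
Player I's best replies: c1→B; c2→B; c3→T; c4→B; c5→B.
Column's best replies: T→c2; M→c3; B→c5.
Only (B, c5) has each player best-responding; Nash payoffs (13, 15).
Player I earns 13 sequentially versus 13 at the Nash outcome: unchanged.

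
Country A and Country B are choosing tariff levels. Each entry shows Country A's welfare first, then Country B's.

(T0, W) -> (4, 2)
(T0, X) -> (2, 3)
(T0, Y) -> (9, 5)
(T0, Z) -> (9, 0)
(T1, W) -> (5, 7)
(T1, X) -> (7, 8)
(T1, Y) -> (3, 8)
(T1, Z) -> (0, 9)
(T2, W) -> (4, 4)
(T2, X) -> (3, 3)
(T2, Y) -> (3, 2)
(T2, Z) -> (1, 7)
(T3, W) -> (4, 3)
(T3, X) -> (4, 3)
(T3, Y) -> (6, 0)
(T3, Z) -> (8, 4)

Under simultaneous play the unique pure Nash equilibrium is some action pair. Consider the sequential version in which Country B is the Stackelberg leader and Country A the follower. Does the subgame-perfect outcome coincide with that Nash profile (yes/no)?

no

Work backward from Country A's decision.
- W: Country A compares 4, 5, 4, 4 and picks T1; Country B would get 7.
- X: Country A compares 2, 7, 3, 4 and picks T1; Country B would get 8.
- Y: Country A compares 9, 3, 3, 6 and picks T0; Country B would get 5.
- Z: Country A compares 9, 0, 1, 8 and picks T0; Country B would get 0.
Maximizing over 7, 8, 5, 0, Country B chooses X. Subgame-perfect outcome: (T1, X) with payoffs (7, 8).
For the simultaneous game, intersect best replies.
Country A's best replies: W→T1; X→T1; Y→T0; Z→T0.
Country B's best replies: T0→Y; T1→Z; T2→Z; T3→Z.
The unique mutual best reply is (T0, Y), giving (9, 5).
Sequential outcome (T1, X) differs from the Nash profile (T0, Y).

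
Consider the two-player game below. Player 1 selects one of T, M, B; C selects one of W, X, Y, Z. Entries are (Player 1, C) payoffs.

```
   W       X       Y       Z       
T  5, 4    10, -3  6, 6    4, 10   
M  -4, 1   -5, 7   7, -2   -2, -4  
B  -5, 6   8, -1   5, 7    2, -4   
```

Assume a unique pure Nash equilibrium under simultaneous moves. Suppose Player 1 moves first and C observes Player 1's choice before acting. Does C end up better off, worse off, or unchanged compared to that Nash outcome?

worse off

Solve by backward induction (Player 1 leads).
- T → C plays Z (best of 4, -3, 6, 10); Player 1 gets 4.
- M → C plays X (best of 1, 7, -2, -4); Player 1 gets -5.
- B → C plays Y (best of 6, -1, 7, -4); Player 1 gets 5.
Player 1's induced payoffs are 4, -5, 5, so Player 1 commits to B. Subgame-perfect outcome: (B, Y) with payoffs (5, 7).
Now find the simultaneous Nash equilibrium.
Player 1's best replies: W→T; X→T; Y→M; Z→T.
C's best replies: T→Z; M→X; B→Y.
Only (T, Z) has each player best-responding; Nash payoffs (4, 10).
C earns 7 sequentially versus 10 at the Nash outcome: worse off.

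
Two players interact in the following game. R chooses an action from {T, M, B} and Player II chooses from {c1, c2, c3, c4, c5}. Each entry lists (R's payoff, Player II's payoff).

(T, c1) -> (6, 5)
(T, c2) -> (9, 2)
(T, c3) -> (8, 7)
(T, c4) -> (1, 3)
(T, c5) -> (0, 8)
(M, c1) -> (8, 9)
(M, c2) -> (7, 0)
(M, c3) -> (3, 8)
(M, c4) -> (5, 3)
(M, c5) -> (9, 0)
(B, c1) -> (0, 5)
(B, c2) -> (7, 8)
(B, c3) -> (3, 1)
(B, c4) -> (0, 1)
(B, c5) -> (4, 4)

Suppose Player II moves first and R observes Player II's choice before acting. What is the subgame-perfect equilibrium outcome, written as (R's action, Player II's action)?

R best-responds to each possible Player II move:
- c1: R compares 6, 8, 0 and picks M; Player II would get 9.
- c2: R compares 9, 7, 7 and picks T; Player II would get 2.
- c3: R compares 8, 3, 3 and picks T; Player II would get 7.
- c4: R compares 1, 5, 0 and picks M; Player II would get 3.
- c5: R compares 0, 9, 4 and picks M; Player II would get 0.
Among 9, 2, 7, 3, 0, the best is 9 at c1. Subgame-perfect outcome: (M, c1) with payoffs (8, 9).

(M, c1)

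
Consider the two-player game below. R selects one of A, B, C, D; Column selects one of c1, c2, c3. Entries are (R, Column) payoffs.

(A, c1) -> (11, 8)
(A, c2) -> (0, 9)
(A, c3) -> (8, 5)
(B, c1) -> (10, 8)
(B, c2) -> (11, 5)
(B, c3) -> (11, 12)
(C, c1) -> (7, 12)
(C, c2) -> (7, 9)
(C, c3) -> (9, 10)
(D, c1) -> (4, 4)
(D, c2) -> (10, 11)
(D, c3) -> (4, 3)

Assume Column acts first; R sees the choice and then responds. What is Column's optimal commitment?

c3

Solve by backward induction (Column leads).
- c1: R compares 11, 10, 7, 4 and picks A; Column would get 8.
- c2: R compares 0, 11, 7, 10 and picks B; Column would get 5.
- c3: R compares 8, 11, 9, 4 and picks B; Column would get 12.
Maximizing over 8, 5, 12, Column chooses c3. Subgame-perfect outcome: (B, c3) with payoffs (11, 12).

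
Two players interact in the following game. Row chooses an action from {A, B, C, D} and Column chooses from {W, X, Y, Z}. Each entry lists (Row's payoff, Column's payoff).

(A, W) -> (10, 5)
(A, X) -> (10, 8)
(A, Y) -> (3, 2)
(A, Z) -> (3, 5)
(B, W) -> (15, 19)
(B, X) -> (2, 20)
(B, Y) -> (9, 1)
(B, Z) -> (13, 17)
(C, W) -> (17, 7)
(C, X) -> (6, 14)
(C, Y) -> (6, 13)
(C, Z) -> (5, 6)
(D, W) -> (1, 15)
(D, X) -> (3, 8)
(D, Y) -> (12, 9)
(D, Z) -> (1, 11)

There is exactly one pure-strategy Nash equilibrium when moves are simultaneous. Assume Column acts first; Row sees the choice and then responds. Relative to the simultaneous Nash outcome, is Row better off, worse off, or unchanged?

Solve by backward induction (Column leads).
- W: BR = C, leader payoff 7.
- X: BR = A, leader payoff 8.
- Y: BR = D, leader payoff 9.
- Z: BR = B, leader payoff 17.
Among 7, 8, 9, 17, the best is 17 at Z. Subgame-perfect outcome: (B, Z) with payoffs (13, 17).
Now find the simultaneous Nash equilibrium.
Row's best replies: W→C; X→A; Y→D; Z→B.
Column's best replies: A→X; B→X; C→X; D→W.
The unique mutual best reply is (A, X), giving (10, 8).
Row earns 13 sequentially versus 10 at the Nash outcome: better off.

better off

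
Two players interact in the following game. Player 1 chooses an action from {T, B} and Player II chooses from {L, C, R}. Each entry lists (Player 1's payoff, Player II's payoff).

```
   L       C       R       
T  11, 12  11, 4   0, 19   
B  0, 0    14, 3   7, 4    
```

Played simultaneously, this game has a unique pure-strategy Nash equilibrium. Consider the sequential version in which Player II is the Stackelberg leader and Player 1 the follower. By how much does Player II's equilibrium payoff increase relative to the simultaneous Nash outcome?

8

Solve by backward induction (Player II leads).
- L → Player 1 plays T (best of 11, 0); Player II gets 12.
- C → Player 1 plays B (best of 11, 14); Player II gets 3.
- R → Player 1 plays B (best of 0, 7); Player II gets 4.
Player II's induced payoffs are 12, 3, 4, so Player II commits to L. Subgame-perfect outcome: (T, L) with payoffs (11, 12).
Now find the simultaneous Nash equilibrium.
Player 1's best replies: L→T; C→B; R→B.
Player II's best replies: T→R; B→R.
Only (B, R) has each player best-responding; Nash payoffs (7, 4).
Player II's commitment gain: 12 − 4 = 8.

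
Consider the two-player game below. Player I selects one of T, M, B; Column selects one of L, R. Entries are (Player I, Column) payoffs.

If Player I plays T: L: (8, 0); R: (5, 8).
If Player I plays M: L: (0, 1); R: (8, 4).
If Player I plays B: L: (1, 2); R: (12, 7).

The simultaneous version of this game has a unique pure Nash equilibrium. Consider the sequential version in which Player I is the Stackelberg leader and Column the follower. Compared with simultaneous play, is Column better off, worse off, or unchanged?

Backward induction with Player I moving first.
- T: Column compares 0, 8 and picks R; Player I would get 5.
- M: Column compares 1, 4 and picks R; Player I would get 8.
- B: Column compares 2, 7 and picks R; Player I would get 12.
Maximizing over 5, 8, 12, Player I chooses B. Subgame-perfect outcome: (B, R) with payoffs (12, 7).
Under simultaneous play:
Player I's best replies: L→T; R→B.
Column's best replies: T→R; M→R; B→R.
Only (B, R) has each player best-responding; Nash payoffs (12, 7).
Column earns 7 sequentially versus 7 at the Nash outcome: unchanged.

unchanged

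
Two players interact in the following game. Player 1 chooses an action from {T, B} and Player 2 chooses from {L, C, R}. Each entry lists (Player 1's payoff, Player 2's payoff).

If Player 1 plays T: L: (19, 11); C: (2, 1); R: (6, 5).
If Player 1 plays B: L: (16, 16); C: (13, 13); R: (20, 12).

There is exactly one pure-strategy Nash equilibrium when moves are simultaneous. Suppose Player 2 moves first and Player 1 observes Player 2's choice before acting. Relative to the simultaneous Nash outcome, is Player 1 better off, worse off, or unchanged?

Backward induction with Player 2 moving first.
- L → Player 1 plays T (best of 19, 16); Player 2 gets 11.
- C → Player 1 plays B (best of 2, 13); Player 2 gets 13.
- R → Player 1 plays B (best of 6, 20); Player 2 gets 12.
Maximizing over 11, 13, 12, Player 2 chooses C. Subgame-perfect outcome: (B, C) with payoffs (13, 13).
Under simultaneous play:
Player 1's best replies: L→T; C→B; R→B.
Player 2's best replies: T→L; B→L.
Only (T, L) has each player best-responding; Nash payoffs (19, 11).
Player 1 earns 13 sequentially versus 19 at the Nash outcome: worse off.

worse off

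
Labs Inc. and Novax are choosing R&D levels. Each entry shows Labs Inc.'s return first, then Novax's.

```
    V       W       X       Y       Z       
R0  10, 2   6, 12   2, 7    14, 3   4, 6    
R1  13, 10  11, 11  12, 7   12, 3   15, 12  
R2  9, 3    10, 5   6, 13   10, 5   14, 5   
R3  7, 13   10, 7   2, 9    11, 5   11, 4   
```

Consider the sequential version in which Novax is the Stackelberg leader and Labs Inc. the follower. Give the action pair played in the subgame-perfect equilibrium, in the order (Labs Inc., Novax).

Labs Inc. best-responds to each possible Novax move:
- V: BR = R1, leader payoff 10.
- W: BR = R1, leader payoff 11.
- X: BR = R1, leader payoff 7.
- Y: BR = R0, leader payoff 3.
- Z: BR = R1, leader payoff 12.
Novax's induced payoffs are 10, 11, 7, 3, 12, so Novax commits to Z. Subgame-perfect outcome: (R1, Z) with payoffs (15, 12).

(R1, Z)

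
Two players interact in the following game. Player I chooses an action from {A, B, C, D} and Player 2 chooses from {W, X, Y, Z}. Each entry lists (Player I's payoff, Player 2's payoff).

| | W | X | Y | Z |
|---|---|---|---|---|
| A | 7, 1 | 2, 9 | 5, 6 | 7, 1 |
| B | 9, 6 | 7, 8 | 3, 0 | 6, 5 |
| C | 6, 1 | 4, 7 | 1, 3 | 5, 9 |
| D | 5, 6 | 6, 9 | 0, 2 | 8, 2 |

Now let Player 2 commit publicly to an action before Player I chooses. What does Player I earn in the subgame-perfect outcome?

Work backward from Player I's decision.
- W: BR = B, leader payoff 6.
- X: BR = B, leader payoff 8.
- Y: BR = A, leader payoff 6.
- Z: BR = D, leader payoff 2.
Among 6, 8, 6, 2, the best is 8 at X. Subgame-perfect outcome: (B, X) with payoffs (7, 8).

7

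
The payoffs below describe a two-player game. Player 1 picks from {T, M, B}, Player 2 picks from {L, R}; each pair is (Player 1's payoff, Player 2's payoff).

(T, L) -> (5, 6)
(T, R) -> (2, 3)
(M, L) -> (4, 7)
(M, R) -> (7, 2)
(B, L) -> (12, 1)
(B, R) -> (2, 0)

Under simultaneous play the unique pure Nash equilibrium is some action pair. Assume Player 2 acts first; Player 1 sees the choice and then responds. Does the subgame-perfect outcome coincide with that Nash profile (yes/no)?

no

Backward induction with Player 2 moving first.
- L → Player 1 plays B (best of 5, 4, 12); Player 2 gets 1.
- R → Player 1 plays M (best of 2, 7, 2); Player 2 gets 2.
Player 2's induced payoffs are 1, 2, so Player 2 commits to R. Subgame-perfect outcome: (M, R) with payoffs (7, 2).
Now find the simultaneous Nash equilibrium.
Player 1's best replies: L→B; R→M.
Player 2's best replies: T→L; M→L; B→L.
Only (B, L) has each player best-responding; Nash payoffs (12, 1).
Sequential outcome (M, R) differs from the Nash profile (B, L).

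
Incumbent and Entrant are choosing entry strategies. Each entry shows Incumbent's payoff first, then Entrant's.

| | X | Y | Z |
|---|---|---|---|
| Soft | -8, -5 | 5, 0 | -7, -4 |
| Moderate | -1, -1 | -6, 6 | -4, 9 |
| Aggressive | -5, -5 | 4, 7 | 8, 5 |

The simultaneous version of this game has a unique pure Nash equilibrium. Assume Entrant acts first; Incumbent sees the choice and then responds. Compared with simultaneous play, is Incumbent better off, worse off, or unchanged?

Solve by backward induction (Entrant leads).
- X: Incumbent compares -8, -1, -5 and picks Moderate; Entrant would get -1.
- Y: Incumbent compares 5, -6, 4 and picks Soft; Entrant would get 0.
- Z: Incumbent compares -7, -4, 8 and picks Aggressive; Entrant would get 5.
Among -1, 0, 5, the best is 5 at Z. Subgame-perfect outcome: (Aggressive, Z) with payoffs (8, 5).
Under simultaneous play:
Incumbent's best replies: X→Moderate; Y→Soft; Z→Aggressive.
Entrant's best replies: Soft→Y; Moderate→Z; Aggressive→Y.
Only (Soft, Y) has each player best-responding; Nash payoffs (5, 0).
Incumbent earns 8 sequentially versus 5 at the Nash outcome: better off.

better off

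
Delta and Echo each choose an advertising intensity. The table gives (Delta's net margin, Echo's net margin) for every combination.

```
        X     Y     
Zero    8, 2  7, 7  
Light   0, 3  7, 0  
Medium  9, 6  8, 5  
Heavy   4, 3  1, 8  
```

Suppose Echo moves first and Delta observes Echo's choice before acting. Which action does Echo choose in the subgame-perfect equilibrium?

X

Backward induction with Echo moving first.
- X → Delta plays Medium (best of 8, 0, 9, 4); Echo gets 6.
- Y → Delta plays Medium (best of 7, 7, 8, 1); Echo gets 5.
Echo's induced payoffs are 6, 5, so Echo commits to X. Subgame-perfect outcome: (Medium, X) with payoffs (9, 6).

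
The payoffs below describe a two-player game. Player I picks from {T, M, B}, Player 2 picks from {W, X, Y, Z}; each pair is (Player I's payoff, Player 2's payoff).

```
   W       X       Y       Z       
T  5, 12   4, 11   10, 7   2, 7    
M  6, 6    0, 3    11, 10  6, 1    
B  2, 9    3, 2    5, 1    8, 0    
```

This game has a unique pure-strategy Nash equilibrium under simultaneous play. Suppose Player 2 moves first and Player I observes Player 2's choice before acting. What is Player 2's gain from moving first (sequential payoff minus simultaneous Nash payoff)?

Backward induction with Player 2 moving first.
- W: BR = M, leader payoff 6.
- X: BR = T, leader payoff 11.
- Y: BR = M, leader payoff 10.
- Z: BR = B, leader payoff 0.
Among 6, 11, 10, 0, the best is 11 at X. Subgame-perfect outcome: (T, X) with payoffs (4, 11).
Under simultaneous play:
Player I's best replies: W→M; X→T; Y→M; Z→B.
Player 2's best replies: T→W; M→Y; B→W.
The unique mutual best reply is (M, Y), giving (11, 10).
Player 2's commitment gain: 11 − 10 = 1.

1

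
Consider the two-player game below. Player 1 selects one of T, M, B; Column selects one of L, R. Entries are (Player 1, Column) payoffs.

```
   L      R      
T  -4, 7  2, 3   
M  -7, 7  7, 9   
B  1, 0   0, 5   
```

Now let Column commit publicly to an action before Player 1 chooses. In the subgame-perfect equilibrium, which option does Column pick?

Solve by backward induction (Column leads).
- L: Player 1 compares -4, -7, 1 and picks B; Column would get 0.
- R: Player 1 compares 2, 7, 0 and picks M; Column would get 9.
Among 0, 9, the best is 9 at R. Subgame-perfect outcome: (M, R) with payoffs (7, 9).

R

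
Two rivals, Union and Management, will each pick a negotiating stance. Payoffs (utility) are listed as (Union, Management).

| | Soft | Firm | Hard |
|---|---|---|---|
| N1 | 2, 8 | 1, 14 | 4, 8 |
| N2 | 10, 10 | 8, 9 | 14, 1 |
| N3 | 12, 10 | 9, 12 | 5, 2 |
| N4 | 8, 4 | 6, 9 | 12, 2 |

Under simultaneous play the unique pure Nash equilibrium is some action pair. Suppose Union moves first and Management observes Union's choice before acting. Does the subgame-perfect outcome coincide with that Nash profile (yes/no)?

no

Backward induction with Union moving first.
- N1: Management compares 8, 14, 8 and picks Firm; Union would get 1.
- N2: Management compares 10, 9, 1 and picks Soft; Union would get 10.
- N3: Management compares 10, 12, 2 and picks Firm; Union would get 9.
- N4: Management compares 4, 9, 2 and picks Firm; Union would get 6.
Maximizing over 1, 10, 9, 6, Union chooses N2. Subgame-perfect outcome: (N2, Soft) with payoffs (10, 10).
For the simultaneous game, intersect best replies.
Union's best replies: Soft→N3; Firm→N3; Hard→N2.
Management's best replies: N1→Firm; N2→Soft; N3→Firm; N4→Firm.
The unique mutual best reply is (N3, Firm), giving (9, 12).
Sequential outcome (N2, Soft) differs from the Nash profile (N3, Firm).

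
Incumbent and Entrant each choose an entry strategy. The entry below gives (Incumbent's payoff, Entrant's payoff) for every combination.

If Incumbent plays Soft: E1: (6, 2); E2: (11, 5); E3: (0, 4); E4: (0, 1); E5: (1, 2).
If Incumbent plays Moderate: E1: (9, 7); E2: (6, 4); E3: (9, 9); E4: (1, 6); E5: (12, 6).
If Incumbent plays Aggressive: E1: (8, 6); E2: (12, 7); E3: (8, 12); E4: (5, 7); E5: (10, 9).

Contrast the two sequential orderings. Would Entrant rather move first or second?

first

If Incumbent leads: Entrant's best replies are Soft→E2, Moderate→E3, Aggressive→E3; Incumbent's induced payoffs 11, 9, 8; outcome (Soft, E2), payoffs (11, 5).
If Entrant leads: Incumbent's best replies are E1→Moderate, E2→Aggressive, E3→Moderate, E4→Aggressive, E5→Moderate; Entrant's induced payoffs 7, 7, 9, 7, 6; outcome (Moderate, E3), payoffs (9, 9).
Entrant gets 9 moving first and 5 moving second, so Entrant prefers to move first.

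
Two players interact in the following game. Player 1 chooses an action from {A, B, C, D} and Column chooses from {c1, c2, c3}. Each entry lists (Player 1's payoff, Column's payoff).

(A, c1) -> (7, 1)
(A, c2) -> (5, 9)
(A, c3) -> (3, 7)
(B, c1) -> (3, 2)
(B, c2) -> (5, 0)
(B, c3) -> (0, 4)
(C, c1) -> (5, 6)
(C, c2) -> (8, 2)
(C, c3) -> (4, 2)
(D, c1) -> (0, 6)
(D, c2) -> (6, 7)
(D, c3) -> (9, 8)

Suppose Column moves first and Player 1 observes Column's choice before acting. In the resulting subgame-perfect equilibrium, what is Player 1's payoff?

9

Backward induction with Column moving first.
- c1: Player 1 compares 7, 3, 5, 0 and picks A; Column would get 1.
- c2: Player 1 compares 5, 5, 8, 6 and picks C; Column would get 2.
- c3: Player 1 compares 3, 0, 4, 9 and picks D; Column would get 8.
Column's induced payoffs are 1, 2, 8, so Column commits to c3. Subgame-perfect outcome: (D, c3) with payoffs (9, 8).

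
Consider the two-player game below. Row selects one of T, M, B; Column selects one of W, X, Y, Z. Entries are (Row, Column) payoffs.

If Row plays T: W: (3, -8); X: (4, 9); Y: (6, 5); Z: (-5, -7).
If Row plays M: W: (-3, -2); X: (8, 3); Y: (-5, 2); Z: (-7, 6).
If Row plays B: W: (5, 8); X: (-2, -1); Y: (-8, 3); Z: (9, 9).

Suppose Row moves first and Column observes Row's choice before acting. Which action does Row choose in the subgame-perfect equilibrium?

B

Solve by backward induction (Row leads).
- T: Column compares -8, 9, 5, -7 and picks X; Row would get 4.
- M: Column compares -2, 3, 2, 6 and picks Z; Row would get -7.
- B: Column compares 8, -1, 3, 9 and picks Z; Row would get 9.
Among 4, -7, 9, the best is 9 at B. Subgame-perfect outcome: (B, Z) with payoffs (9, 9).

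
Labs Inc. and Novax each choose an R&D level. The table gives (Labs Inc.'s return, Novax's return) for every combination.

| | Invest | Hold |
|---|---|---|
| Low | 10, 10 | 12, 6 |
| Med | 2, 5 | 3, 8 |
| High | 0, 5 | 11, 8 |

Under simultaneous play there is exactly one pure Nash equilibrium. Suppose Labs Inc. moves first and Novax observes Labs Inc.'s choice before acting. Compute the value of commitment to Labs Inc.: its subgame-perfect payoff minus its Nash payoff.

Backward induction with Labs Inc. moving first.
- Low: BR = Invest, leader payoff 10.
- Med: BR = Hold, leader payoff 3.
- High: BR = Hold, leader payoff 11.
Labs Inc.'s induced payoffs are 10, 3, 11, so Labs Inc. commits to High. Subgame-perfect outcome: (High, Hold) with payoffs (11, 8).
Under simultaneous play:
Labs Inc.'s best replies: Invest→Low; Hold→Low.
Novax's best replies: Low→Invest; Med→Hold; High→Hold.
Only (Low, Invest) has each player best-responding; Nash payoffs (10, 10).
Labs Inc.'s commitment gain: 11 − 10 = 1.

1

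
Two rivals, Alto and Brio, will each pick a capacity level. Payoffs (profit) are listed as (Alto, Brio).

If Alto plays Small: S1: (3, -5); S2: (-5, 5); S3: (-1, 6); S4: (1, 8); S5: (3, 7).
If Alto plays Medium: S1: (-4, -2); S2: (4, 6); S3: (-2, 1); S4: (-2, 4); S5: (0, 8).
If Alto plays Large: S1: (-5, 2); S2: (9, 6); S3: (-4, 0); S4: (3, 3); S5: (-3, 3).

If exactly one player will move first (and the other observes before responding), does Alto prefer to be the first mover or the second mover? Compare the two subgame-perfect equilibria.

first

If Alto leads: Brio's best replies are Small→S4, Medium→S5, Large→S2; Alto's induced payoffs 1, 0, 9; outcome (Large, S2), payoffs (9, 6).
If Brio leads: Alto's best replies are S1→Small, S2→Large, S3→Small, S4→Large, S5→Small; Brio's induced payoffs -5, 6, 6, 3, 7; outcome (Small, S5), payoffs (3, 7).
Alto gets 9 moving first and 3 moving second, so Alto prefers to move first.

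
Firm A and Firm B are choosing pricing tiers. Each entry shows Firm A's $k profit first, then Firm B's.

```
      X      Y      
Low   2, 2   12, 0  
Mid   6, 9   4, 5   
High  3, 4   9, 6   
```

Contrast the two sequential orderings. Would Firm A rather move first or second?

first

If Firm A leads: Firm B's best replies are Low→X, Mid→X, High→Y; Firm A's induced payoffs 2, 6, 9; outcome (High, Y), payoffs (9, 6).
If Firm B leads: Firm A's best replies are X→Mid, Y→Low; Firm B's induced payoffs 9, 0; outcome (Mid, X), payoffs (6, 9).
Firm A gets 9 moving first and 6 moving second, so Firm A prefers to move first.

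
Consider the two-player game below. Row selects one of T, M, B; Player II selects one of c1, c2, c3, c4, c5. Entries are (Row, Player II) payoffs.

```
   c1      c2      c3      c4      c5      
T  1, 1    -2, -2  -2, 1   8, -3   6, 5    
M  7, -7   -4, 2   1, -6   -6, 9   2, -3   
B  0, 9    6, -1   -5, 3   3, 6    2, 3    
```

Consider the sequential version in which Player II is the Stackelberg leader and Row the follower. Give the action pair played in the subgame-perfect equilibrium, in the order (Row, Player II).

(T, c5)

Work backward from Row's decision.
- c1: BR = M, leader payoff -7.
- c2: BR = B, leader payoff -1.
- c3: BR = M, leader payoff -6.
- c4: BR = T, leader payoff -3.
- c5: BR = T, leader payoff 5.
Maximizing over -7, -1, -6, -3, 5, Player II chooses c5. Subgame-perfect outcome: (T, c5) with payoffs (6, 5).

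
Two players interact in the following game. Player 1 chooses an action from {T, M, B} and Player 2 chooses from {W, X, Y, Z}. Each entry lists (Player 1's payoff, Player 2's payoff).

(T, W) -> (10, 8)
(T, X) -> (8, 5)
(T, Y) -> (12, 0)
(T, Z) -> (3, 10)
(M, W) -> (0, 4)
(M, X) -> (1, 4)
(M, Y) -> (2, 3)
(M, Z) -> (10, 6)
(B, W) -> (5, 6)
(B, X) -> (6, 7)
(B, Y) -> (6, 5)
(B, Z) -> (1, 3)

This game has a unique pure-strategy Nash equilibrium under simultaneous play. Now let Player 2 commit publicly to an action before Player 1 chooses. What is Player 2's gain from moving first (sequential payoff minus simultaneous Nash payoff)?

2

Backward induction with Player 2 moving first.
- W: BR = T, leader payoff 8.
- X: BR = T, leader payoff 5.
- Y: BR = T, leader payoff 0.
- Z: BR = M, leader payoff 6.
Among 8, 5, 0, 6, the best is 8 at W. Subgame-perfect outcome: (T, W) with payoffs (10, 8).
Under simultaneous play:
Player 1's best replies: W→T; X→T; Y→T; Z→M.
Player 2's best replies: T→Z; M→Z; B→X.
Only (M, Z) has each player best-responding; Nash payoffs (10, 6).
Player 2's commitment gain: 8 − 6 = 2.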